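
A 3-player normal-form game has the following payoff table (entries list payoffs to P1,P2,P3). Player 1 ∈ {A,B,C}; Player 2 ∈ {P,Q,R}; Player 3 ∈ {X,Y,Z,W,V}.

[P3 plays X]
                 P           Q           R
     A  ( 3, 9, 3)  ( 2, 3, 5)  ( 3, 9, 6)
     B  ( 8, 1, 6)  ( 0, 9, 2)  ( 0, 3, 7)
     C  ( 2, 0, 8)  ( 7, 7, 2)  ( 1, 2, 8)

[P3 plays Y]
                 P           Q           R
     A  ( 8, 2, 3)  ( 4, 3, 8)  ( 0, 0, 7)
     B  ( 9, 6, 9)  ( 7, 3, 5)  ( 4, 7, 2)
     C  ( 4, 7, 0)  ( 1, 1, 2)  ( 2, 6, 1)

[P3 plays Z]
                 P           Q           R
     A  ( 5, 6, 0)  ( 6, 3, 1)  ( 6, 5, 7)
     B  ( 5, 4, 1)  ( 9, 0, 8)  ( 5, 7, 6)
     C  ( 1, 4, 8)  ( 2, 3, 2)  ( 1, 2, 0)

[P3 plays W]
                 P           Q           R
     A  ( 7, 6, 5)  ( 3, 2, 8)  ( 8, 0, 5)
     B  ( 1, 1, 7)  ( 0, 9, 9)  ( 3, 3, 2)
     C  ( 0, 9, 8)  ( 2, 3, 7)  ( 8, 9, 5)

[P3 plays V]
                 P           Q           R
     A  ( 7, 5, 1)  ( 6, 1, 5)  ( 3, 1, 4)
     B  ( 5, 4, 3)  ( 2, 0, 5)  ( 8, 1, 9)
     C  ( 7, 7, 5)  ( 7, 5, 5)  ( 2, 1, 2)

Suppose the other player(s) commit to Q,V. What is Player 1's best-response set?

u_1(A vs Q,V) = 6
u_1(B vs Q,V) = 2
u_1(C vs Q,V) = 7
max payoff 7 at {C}

argmax u_1 = {C}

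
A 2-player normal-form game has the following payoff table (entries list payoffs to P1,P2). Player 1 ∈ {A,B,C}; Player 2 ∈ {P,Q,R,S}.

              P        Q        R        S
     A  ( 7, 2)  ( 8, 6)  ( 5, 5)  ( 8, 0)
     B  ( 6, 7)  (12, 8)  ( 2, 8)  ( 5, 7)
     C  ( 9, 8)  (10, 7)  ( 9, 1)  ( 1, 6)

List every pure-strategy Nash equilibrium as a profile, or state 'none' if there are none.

PSNE = {(B,Q), (C,P)}

(A,P): not NE [P1→C gives 9>7; P2→Q gives 6>2]
(A,Q): not NE [P1→B gives 12>8]
(A,R): not NE [P1→C gives 9>5; P2→Q gives 6>5]
(A,S): not NE [P2→Q gives 6>0]
(B,P): not NE [P1→C gives 9>6; P2→R gives 8>7]
(B,Q): NE
(B,R): not NE [P1→C gives 9>2]
(B,S): not NE [P1→A gives 8>5; P2→R gives 8>7]
(C,P): NE
(C,Q): not NE [P1→B gives 12>10; P2→P gives 8>7]
(C,R): not NE [P2→P gives 8>1]
(C,S): not NE [P1→A gives 8>1; P2→P gives 8>6]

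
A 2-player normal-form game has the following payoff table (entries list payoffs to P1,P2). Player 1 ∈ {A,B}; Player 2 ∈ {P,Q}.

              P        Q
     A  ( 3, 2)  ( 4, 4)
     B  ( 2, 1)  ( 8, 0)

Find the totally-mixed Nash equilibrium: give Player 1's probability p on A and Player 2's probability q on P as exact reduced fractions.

(p,q) = (1/3, 4/5)

P1 indiff ⇒ q·3+(1-q)·4 = q·2+(1-q)·8 ⇒ q(1) = (1-q)(4) ⇒ q = 4/5
P2 indiff ⇒ p·2+(1-p)·1 = p·4+(1-p)·0 ⇒ p(-2) = (1-p)(-1) ⇒ p = 1/3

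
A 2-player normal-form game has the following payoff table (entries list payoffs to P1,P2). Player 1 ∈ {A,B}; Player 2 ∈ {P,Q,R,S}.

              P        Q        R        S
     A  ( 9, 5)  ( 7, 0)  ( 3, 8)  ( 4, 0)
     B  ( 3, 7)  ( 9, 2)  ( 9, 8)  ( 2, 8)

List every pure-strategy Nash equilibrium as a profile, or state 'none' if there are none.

(A,P): not NE [P2→R gives 8>5]
(A,Q): not NE [P1→B gives 9>7; P2→R gives 8>0]
(A,R): not NE [P1→B gives 9>3]
(A,S): not NE [P2→R gives 8>0]
(B,P): not NE [P1→A gives 9>3; P2→S gives 8>7]
(B,Q): not NE [P2→S gives 8>2]
(B,R): NE
(B,S): not NE [P1→A gives 4>2]

NE set: (B,R)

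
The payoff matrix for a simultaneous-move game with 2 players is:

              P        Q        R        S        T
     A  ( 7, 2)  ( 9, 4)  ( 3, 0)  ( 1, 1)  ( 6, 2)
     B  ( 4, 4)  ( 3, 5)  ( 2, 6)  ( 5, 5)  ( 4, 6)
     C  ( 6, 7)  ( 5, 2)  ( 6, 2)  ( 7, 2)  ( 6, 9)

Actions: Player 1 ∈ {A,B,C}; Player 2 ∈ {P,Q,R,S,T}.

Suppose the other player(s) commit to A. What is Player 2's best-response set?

P2 best: {Q}

u_2(P vs A) = 2
u_2(Q vs A) = 4
u_2(R vs A) = 0
u_2(S vs A) = 1
u_2(T vs A) = 2
max payoff 4 at {Q}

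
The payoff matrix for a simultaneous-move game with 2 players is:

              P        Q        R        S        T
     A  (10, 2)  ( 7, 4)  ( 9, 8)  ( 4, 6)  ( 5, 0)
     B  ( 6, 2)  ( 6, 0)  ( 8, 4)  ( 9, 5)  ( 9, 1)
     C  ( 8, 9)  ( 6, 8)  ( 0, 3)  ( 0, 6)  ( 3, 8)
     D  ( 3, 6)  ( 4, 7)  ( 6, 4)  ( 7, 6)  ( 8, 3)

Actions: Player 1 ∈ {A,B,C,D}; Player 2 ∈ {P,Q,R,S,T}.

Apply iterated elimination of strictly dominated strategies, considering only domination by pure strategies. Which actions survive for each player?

Remaining: P1:{A,B} P2:{R,S}

P1 drop C (A beats it: P:10>8 Q:7>6 R:9>0 S:4>0 T:5>3)
P1 drop D (B beats it: P:6>3 Q:6>4 R:8>6 S:9>7 T:9>8)
P2 drop P (R beats it: A:8>2 B:4>2)
P2 drop Q (R beats it: A:8>4 B:4>0)
P2 drop T (R beats it: A:8>0 B:4>1)
P1→{A,B} P2→{R,S}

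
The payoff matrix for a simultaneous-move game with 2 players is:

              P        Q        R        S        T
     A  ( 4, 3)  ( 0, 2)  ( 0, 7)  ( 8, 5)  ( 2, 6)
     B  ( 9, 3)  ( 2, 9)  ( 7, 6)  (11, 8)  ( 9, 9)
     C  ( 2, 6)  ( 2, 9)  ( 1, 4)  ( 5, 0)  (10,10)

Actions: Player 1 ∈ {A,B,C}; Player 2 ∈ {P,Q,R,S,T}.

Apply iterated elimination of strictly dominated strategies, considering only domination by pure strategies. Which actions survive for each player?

IESDS → P1:{B,C} P2:{Q,T}

P1 drop A (B beats it: P:9>4 Q:2>0 R:7>0 S:11>8 T:9>2)
P2 drop P (Q beats it: B:9>3 C:9>6)
P2 drop R (Q beats it: B:9>6 C:9>4)
P2 drop S (Q beats it: B:9>8 C:9>0)
P1→{B,C} P2→{Q,T}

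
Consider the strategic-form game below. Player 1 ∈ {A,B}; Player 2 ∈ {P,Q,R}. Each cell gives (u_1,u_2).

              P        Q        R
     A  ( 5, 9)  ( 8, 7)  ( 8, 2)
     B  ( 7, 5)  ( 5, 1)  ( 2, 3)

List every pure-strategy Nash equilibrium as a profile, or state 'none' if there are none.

PSNE = {(B,P)}

(A,P): not NE [P1→B gives 7>5]
(A,Q): not NE [P2→P gives 9>7]
(A,R): not NE [P2→P gives 9>2]
(B,P): NE
(B,Q): not NE [P1→A gives 8>5; P2→P gives 5>1]
(B,R): not NE [P1→A gives 8>2; P2→P gives 5>3]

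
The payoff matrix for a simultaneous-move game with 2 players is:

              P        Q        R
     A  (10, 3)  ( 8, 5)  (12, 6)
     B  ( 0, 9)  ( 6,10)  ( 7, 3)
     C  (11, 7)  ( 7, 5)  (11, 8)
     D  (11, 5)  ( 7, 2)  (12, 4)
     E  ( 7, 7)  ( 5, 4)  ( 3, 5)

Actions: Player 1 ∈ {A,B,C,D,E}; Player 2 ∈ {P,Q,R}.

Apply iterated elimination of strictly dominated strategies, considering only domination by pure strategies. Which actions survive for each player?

Remaining: P1:{A,C,D} P2:{P,R}

P1 drop B (A beats it: P:10>0 Q:8>6 R:12>7)
P1 drop E (A beats it: P:10>7 Q:8>5 R:12>3)
P2 drop Q (R beats it: A:6>5 C:8>5 D:4>2)
P1→{A,C,D} P2→{P,R}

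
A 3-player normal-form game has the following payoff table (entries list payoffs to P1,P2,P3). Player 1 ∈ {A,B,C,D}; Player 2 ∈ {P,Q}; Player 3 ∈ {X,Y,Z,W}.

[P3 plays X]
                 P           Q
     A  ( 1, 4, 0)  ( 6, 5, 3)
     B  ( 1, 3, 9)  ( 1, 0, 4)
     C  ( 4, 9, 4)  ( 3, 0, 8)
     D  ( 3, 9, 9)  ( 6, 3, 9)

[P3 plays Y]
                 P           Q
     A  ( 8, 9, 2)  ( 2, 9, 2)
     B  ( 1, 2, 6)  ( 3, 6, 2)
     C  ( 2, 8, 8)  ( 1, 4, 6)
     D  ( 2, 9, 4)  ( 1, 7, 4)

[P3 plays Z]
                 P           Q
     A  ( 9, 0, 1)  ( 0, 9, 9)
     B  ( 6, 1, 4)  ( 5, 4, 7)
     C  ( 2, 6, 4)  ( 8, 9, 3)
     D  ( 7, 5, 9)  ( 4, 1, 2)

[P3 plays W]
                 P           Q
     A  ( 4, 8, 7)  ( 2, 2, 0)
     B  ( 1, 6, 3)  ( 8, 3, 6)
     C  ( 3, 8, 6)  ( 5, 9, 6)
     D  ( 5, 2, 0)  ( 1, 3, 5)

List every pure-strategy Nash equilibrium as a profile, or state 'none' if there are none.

(A,P,X): not NE [P1→C gives 4>1; P2→Q gives 5>4; P3→W gives 7>0]
(A,P,Y): not NE [P3→W gives 7>2]
(A,P,Z): not NE [P2→Q gives 9>0; P3→W gives 7>1]
(A,P,W): not NE [P1→D gives 5>4]
(A,Q,X): not NE [P3→Z gives 9>3]
(A,Q,Y): not NE [P1→B gives 3>2; P3→Z gives 9>2]
(A,Q,Z): not NE [P1→C gives 8>0]
(A,Q,W): not NE [P1→B gives 8>2; P2→P gives 8>2; P3→Z gives 9>0]
(B,P,X): not NE [P1→C gives 4>1]
(B,P,Y): not NE [P1→A gives 8>1; P2→Q gives 6>2; P3→X gives 9>6]
(B,P,Z): not NE [P1→A gives 9>6; P2→Q gives 4>1; P3→X gives 9>4]
(B,P,W): not NE [P1→D gives 5>1; P3→X gives 9>3]
(B,Q,X): not NE [P1→D gives 6>1; P2→P gives 3>0; P3→Z gives 7>4]
(B,Q,Y): not NE [P3→Z gives 7>2]
(B,Q,Z): not NE [P1→C gives 8>5]
(B,Q,W): not NE [P2→P gives 6>3; P3→Z gives 7>6]
(C,P,X): not NE [P3→Y gives 8>4]
(C,P,Y): not NE [P1→A gives 8>2]
(C,P,Z): not NE [P1→A gives 9>2; P2→Q gives 9>6; P3→Y gives 8>4]
(C,P,W): not NE [P1→D gives 5>3; P2→Q gives 9>8; P3→Y gives 8>6]
(C,Q,X): not NE [P1→D gives 6>3; P2→P gives 9>0]
(C,Q,Y): not NE [P1→B gives 3>1; P2→P gives 8>4; P3→X gives 8>6]
(C,Q,Z): not NE [P3→X gives 8>3]
(C,Q,W): not NE [P1→B gives 8>5; P3→X gives 8>6]
(D,P,X): not NE [P1→C gives 4>3]
(D,P,Y): not NE [P1→A gives 8>2; P3→Z gives 9>4]
(D,P,Z): not NE [P1→A gives 9>7]
(D,P,W): not NE [P2→Q gives 3>2; P3→Z gives 9>0]
(D,Q,X): not NE [P2→P gives 9>3]
(D,Q,Y): not NE [P1→B gives 3>1; P2→P gives 9>7; P3→X gives 9>4]
(D,Q,Z): not NE [P1→C gives 8>4; P2→P gives 5>1; P3→X gives 9>2]
(D,Q,W): not NE [P1→B gives 8>1; P3→X gives 9>5]

Equilibria: none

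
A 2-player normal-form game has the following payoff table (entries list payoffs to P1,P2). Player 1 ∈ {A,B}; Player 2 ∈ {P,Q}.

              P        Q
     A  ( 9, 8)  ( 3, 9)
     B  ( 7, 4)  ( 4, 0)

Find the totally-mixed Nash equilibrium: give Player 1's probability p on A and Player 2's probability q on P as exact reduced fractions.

p=4/5, q=1/3

P1 indiff ⇒ q·9+(1-q)·3 = q·7+(1-q)·4 ⇒ q(2) = (1-q)(1) ⇒ q = 1/3
P2 indiff ⇒ p·8+(1-p)·4 = p·9+(1-p)·0 ⇒ p(-1) = (1-p)(-4) ⇒ p = 4/5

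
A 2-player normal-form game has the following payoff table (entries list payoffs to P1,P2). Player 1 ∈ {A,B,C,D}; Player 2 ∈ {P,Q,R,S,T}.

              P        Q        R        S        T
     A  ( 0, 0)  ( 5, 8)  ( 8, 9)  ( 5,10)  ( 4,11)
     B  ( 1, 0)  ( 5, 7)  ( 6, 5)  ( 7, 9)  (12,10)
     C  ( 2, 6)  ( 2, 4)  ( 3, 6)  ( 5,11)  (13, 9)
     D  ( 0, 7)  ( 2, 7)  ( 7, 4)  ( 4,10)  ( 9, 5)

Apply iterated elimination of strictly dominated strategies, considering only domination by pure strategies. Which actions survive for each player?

Remaining: P1:{B,C} P2:{S,T}

P2 drop P (S beats it: A:10>0 B:9>0 C:11>6 D:10>7)
P2 drop Q (S beats it: A:10>8 B:9>7 C:11>4 D:10>7)
P2 drop R (S beats it: A:10>9 B:9>5 C:11>6 D:10>4)
P1 drop A (B beats it: S:7>5 T:12>4)
P1 drop D (B beats it: S:7>4 T:12>9)
P1→{B,C} P2→{S,T}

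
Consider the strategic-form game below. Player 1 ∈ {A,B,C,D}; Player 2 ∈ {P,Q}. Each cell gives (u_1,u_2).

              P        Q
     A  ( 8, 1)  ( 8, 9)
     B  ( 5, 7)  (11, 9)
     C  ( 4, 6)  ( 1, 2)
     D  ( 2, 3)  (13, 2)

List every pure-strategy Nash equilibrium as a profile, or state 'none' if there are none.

Equilibria: none

(A,P): not NE [P2→Q gives 9>1]
(A,Q): not NE [P1→D gives 13>8]
(B,P): not NE [P1→A gives 8>5; P2→Q gives 9>7]
(B,Q): not NE [P1→D gives 13>11]
(C,P): not NE [P1→A gives 8>4]
(C,Q): not NE [P1→D gives 13>1; P2→P gives 6>2]
(D,P): not NE [P1→A gives 8>2]
(D,Q): not NE [P2→P gives 3>2]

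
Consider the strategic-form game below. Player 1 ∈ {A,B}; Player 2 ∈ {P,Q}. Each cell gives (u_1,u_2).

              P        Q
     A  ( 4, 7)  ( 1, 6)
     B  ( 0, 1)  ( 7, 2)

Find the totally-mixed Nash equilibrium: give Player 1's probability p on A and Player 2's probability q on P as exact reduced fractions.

P1 indiff ⇒ q·4+(1-q)·1 = q·0+(1-q)·7 ⇒ q(4) = (1-q)(6) ⇒ q = 3/5
P2 indiff ⇒ p·7+(1-p)·1 = p·6+(1-p)·2 ⇒ p(1) = (1-p)(1) ⇒ p = 1/2

(p,q) = (1/2, 3/5)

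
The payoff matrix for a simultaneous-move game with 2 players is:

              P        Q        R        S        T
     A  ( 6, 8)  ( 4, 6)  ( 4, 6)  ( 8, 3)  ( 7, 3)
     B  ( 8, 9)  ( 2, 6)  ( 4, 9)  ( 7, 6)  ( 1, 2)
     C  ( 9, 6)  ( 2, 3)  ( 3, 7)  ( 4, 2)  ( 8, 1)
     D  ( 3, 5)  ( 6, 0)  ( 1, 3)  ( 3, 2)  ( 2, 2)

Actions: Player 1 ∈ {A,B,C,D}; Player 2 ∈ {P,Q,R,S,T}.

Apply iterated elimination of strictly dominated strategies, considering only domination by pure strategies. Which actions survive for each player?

P2 drop Q (P beats it: A:8>6 B:9>6 C:6>3 D:5>0)
P1 drop D (A beats it: P:6>3 R:4>1 S:8>3 T:7>2)
P2 drop S (P beats it: A:8>3 B:9>6 C:6>2)
P2 drop T (P beats it: A:8>3 B:9>2 C:6>1)
P1→{A,B,C} P2→{P,R}

Survivors P1:{A,B,C} P2:{P,R}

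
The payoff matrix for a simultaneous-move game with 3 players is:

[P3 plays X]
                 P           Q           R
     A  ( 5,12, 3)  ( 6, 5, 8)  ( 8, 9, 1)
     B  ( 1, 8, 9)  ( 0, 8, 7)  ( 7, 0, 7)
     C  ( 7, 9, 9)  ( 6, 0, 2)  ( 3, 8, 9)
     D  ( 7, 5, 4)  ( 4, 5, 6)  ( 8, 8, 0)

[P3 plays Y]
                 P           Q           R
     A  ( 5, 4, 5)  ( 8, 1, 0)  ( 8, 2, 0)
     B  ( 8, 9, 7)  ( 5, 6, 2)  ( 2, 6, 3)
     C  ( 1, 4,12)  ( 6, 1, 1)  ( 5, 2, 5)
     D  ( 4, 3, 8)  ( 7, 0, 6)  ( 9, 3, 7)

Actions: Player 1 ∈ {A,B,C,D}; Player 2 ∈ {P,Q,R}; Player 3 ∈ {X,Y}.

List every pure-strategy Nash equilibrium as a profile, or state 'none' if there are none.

PSNE = {(D,R,Y)}

(A,P,X): not NE [P1→D gives 7>5; P3→Y gives 5>3]
(A,P,Y): not NE [P1→B gives 8>5]
(A,Q,X): not NE [P2→P gives 12>5]
(A,Q,Y): not NE [P2→P gives 4>1; P3→X gives 8>0]
(A,R,X): not NE [P2→P gives 12>9]
(A,R,Y): not NE [P1→D gives 9>8; P2→P gives 4>2; P3→X gives 1>0]
(B,P,X): not NE [P1→D gives 7>1]
(B,P,Y): not NE [P3→X gives 9>7]
(B,Q,X): not NE [P1→C gives 6>0]
(B,Q,Y): not NE [P1→A gives 8>5; P2→P gives 9>6; P3→X gives 7>2]
(B,R,X): not NE [P1→D gives 8>7; P2→Q gives 8>0]
(B,R,Y): not NE [P1→D gives 9>2; P2→P gives 9>6; P3→X gives 7>3]
(C,P,X): not NE [P3→Y gives 12>9]
(C,P,Y): not NE [P1→B gives 8>1]
(C,Q,X): not NE [P2→P gives 9>0]
(C,Q,Y): not NE [P1→A gives 8>6; P2→P gives 4>1; P3→X gives 2>1]
(C,R,X): not NE [P1→D gives 8>3; P2→P gives 9>8]
(C,R,Y): not NE [P1→D gives 9>5; P2→P gives 4>2; P3→X gives 9>5]
(D,P,X): not NE [P2→R gives 8>5; P3→Y gives 8>4]
(D,P,Y): not NE [P1→B gives 8>4]
(D,Q,X): not NE [P1→C gives 6>4; P2→R gives 8>5]
(D,Q,Y): not NE [P1→A gives 8>7; P2→R gives 3>0]
(D,R,X): not NE [P3→Y gives 7>0]
(D,R,Y): NE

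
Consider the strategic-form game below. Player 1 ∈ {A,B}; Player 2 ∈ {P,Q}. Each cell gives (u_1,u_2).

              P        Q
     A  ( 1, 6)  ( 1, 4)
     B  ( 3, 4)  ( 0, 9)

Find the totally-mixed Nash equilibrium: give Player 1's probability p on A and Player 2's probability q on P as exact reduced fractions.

(p,q) = (5/7, 1/3)

P1 indiff ⇒ q·1+(1-q)·1 = q·3+(1-q)·0 ⇒ q(-2) = (1-q)(-1) ⇒ q = 1/3
P2 indiff ⇒ p·6+(1-p)·4 = p·4+(1-p)·9 ⇒ p(2) = (1-p)(5) ⇒ p = 5/7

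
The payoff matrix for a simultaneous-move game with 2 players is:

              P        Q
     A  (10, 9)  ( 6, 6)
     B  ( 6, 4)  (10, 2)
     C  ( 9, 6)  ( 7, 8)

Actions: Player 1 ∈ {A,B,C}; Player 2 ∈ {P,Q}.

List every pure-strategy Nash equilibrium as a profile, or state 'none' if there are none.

(A,P): NE
(A,Q): not NE [P1→B gives 10>6; P2→P gives 9>6]
(B,P): not NE [P1→A gives 10>6]
(B,Q): not NE [P2→P gives 4>2]
(C,P): not NE [P1→A gives 10>9; P2→Q gives 8>6]
(C,Q): not NE [P1→B gives 10>7]

NE set: (A,P)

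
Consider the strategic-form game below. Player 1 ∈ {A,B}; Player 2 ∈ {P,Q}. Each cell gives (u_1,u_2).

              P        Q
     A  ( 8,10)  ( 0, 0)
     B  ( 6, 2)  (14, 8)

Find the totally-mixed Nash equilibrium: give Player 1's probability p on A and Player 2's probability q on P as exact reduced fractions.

P1 mixes 3/8 on A; P2 mixes 7/8 on P

P1 indiff ⇒ q·8+(1-q)·0 = q·6+(1-q)·14 ⇒ q(2) = (1-q)(14) ⇒ q = 7/8
P2 indiff ⇒ p·10+(1-p)·2 = p·0+(1-p)·8 ⇒ p(10) = (1-p)(6) ⇒ p = 3/8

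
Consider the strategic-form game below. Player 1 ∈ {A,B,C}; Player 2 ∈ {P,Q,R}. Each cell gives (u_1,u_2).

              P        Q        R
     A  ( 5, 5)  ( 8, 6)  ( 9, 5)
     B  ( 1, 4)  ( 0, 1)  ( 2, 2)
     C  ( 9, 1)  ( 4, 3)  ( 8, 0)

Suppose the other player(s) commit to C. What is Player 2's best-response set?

u_2(P vs C) = 1
u_2(Q vs C) = 3
u_2(R vs C) = 0
max payoff 3 at {Q}

argmax u_2 = {Q}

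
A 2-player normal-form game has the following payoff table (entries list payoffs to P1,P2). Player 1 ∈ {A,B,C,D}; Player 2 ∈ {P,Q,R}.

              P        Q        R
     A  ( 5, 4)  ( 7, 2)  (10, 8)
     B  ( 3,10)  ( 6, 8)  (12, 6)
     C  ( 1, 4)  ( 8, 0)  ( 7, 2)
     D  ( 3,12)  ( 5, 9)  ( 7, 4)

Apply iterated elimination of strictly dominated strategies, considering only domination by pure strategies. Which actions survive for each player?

IESDS → P1:{A,B} P2:{P,R}

P1 drop D (A beats it: P:5>3 Q:7>5 R:10>7)
P2 drop Q (P beats it: A:4>2 B:10>8 C:4>0)
P1 drop C (A beats it: P:5>1 R:10>7)
P1→{A,B} P2→{P,R}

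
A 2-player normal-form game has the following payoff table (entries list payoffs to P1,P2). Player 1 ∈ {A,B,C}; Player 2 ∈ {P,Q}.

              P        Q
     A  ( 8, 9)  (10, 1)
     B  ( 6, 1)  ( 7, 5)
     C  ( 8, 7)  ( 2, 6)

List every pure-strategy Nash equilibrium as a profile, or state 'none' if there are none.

NE set: (A,P), (C,P)

(A,P): NE
(A,Q): not NE [P2→P gives 9>1]
(B,P): not NE [P1→C gives 8>6; P2→Q gives 5>1]
(B,Q): not NE [P1→A gives 10>7]
(C,P): NE
(C,Q): not NE [P1→A gives 10>2; P2→P gives 7>6]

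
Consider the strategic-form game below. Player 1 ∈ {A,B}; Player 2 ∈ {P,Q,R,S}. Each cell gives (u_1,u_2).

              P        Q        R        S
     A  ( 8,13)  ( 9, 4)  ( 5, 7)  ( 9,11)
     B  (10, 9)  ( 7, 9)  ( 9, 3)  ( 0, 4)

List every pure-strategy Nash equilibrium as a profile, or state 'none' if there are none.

Nash profiles: (B,P)

(A,P): not NE [P1→B gives 10>8]
(A,Q): not NE [P2→P gives 13>4]
(A,R): not NE [P1→B gives 9>5; P2→P gives 13>7]
(A,S): not NE [P2→P gives 13>11]
(B,P): NE
(B,Q): not NE [P1→A gives 9>7]
(B,R): not NE [P2→Q gives 9>3]
(B,S): not NE [P1→A gives 9>0; P2→Q gives 9>4]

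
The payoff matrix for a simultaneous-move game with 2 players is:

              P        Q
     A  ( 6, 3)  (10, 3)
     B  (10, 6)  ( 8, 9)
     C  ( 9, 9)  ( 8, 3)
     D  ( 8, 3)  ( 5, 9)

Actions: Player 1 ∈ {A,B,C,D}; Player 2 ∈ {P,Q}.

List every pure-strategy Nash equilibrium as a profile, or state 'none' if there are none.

(A,P): not NE [P1→B gives 10>6]
(A,Q): NE
(B,P): not NE [P2→Q gives 9>6]
(B,Q): not NE [P1→A gives 10>8]
(C,P): not NE [P1→B gives 10>9]
(C,Q): not NE [P1→A gives 10>8; P2→P gives 9>3]
(D,P): not NE [P1→B gives 10>8; P2→Q gives 9>3]
(D,Q): not NE [P1→A gives 10>5]

PSNE = {(A,Q)}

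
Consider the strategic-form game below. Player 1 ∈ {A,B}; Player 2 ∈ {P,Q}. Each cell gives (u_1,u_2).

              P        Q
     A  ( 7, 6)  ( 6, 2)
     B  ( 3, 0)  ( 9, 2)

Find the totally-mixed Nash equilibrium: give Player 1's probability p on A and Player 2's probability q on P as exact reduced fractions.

P1 indiff ⇒ q·7+(1-q)·6 = q·3+(1-q)·9 ⇒ q(4) = (1-q)(3) ⇒ q = 3/7
P2 indiff ⇒ p·6+(1-p)·0 = p·2+(1-p)·2 ⇒ p(4) = (1-p)(2) ⇒ p = 1/3

(p,q) = (1/3, 3/7)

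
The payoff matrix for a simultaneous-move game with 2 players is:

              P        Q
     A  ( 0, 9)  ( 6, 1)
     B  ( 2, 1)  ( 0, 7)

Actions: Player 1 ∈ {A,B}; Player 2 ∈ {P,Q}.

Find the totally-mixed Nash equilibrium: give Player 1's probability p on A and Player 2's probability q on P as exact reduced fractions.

P1 indiff ⇒ q·0+(1-q)·6 = q·2+(1-q)·0 ⇒ q(-2) = (1-q)(-6) ⇒ q = 3/4
P2 indiff ⇒ p·9+(1-p)·1 = p·1+(1-p)·7 ⇒ p(8) = (1-p)(6) ⇒ p = 3/7

p=3/7, q=3/4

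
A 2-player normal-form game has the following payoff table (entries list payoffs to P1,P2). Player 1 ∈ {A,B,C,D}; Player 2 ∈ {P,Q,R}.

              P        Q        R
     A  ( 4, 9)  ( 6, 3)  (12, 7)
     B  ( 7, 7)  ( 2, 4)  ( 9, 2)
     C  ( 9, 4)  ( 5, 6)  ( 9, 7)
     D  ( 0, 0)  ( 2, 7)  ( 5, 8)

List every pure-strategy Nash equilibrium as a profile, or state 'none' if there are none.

PSNE: ∅

(A,P): not NE [P1→C gives 9>4]
(A,Q): not NE [P2→P gives 9>3]
(A,R): not NE [P2→P gives 9>7]
(B,P): not NE [P1→C gives 9>7]
(B,Q): not NE [P1→A gives 6>2; P2→P gives 7>4]
(B,R): not NE [P1→A gives 12>9; P2→P gives 7>2]
(C,P): not NE [P2→R gives 7>4]
(C,Q): not NE [P1→A gives 6>5; P2→R gives 7>6]
(C,R): not NE [P1→A gives 12>9]
(D,P): not NE [P1→C gives 9>0; P2→R gives 8>0]
(D,Q): not NE [P1→A gives 6>2; P2→R gives 8>7]
(D,R): not NE [P1→A gives 12>5]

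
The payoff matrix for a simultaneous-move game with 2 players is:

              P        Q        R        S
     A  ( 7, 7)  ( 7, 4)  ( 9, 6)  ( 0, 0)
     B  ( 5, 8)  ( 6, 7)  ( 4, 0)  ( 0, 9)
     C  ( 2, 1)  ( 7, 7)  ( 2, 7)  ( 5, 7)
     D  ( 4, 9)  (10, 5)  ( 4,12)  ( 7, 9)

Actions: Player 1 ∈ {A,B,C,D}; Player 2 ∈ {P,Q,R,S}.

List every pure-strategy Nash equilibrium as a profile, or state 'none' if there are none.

(A,P): NE
(A,Q): not NE [P1→D gives 10>7; P2→P gives 7>4]
(A,R): not NE [P2→P gives 7>6]
(A,S): not NE [P1→D gives 7>0; P2→P gives 7>0]
(B,P): not NE [P1→A gives 7>5; P2→S gives 9>8]
(B,Q): not NE [P1→D gives 10>6; P2→S gives 9>7]
(B,R): not NE [P1→A gives 9>4; P2→S gives 9>0]
(B,S): not NE [P1→D gives 7>0]
(C,P): not NE [P1→A gives 7>2; P2→S gives 7>1]
(C,Q): not NE [P1→D gives 10>7]
(C,R): not NE [P1→A gives 9>2]
(C,S): not NE [P1→D gives 7>5]
(D,P): not NE [P1→A gives 7>4; P2→R gives 12>9]
(D,Q): not NE [P2→R gives 12>5]
(D,R): not NE [P1→A gives 9>4]
(D,S): not NE [P2→R gives 12>9]

PSNE = {(A,P)}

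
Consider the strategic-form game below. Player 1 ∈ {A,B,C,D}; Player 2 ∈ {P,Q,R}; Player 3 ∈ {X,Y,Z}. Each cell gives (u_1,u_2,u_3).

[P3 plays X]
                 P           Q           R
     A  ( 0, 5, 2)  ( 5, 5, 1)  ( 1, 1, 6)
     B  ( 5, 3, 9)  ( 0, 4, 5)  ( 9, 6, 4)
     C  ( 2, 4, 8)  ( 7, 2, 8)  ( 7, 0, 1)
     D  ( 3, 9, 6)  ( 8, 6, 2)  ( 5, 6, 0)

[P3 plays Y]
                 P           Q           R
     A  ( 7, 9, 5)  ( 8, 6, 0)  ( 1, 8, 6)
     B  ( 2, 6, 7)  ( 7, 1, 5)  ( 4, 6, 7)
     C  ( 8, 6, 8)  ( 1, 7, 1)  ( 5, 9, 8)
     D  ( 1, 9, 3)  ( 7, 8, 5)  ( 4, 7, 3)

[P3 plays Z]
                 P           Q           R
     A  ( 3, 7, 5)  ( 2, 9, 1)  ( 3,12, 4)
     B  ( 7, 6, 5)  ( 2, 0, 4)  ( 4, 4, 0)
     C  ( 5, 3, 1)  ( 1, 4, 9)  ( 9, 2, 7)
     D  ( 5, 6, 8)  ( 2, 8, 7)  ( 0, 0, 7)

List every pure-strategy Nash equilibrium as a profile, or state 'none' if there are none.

(A,P,X): not NE [P1→B gives 5>0; P3→Z gives 5>2]
(A,P,Y): not NE [P1→C gives 8>7]
(A,P,Z): not NE [P1→B gives 7>3; P2→R gives 12>7]
(A,Q,X): not NE [P1→D gives 8>5]
(A,Q,Y): not NE [P2→P gives 9>6; P3→Z gives 1>0]
(A,Q,Z): not NE [P2→R gives 12>9]
(A,R,X): not NE [P1→B gives 9>1; P2→Q gives 5>1]
(A,R,Y): not NE [P1→C gives 5>1; P2→P gives 9>8]
(A,R,Z): not NE [P1→C gives 9>3; P3→Y gives 6>4]
(B,P,X): not NE [P2→R gives 6>3]
(B,P,Y): not NE [P1→C gives 8>2; P3→X gives 9>7]
(B,P,Z): not NE [P3→X gives 9>5]
(B,Q,X): not NE [P1→D gives 8>0; P2→R gives 6>4]
(B,Q,Y): not NE [P1→A gives 8>7; P2→R gives 6>1]
(B,Q,Z): not NE [P2→P gives 6>0; P3→Y gives 5>4]
(B,R,X): not NE [P3→Y gives 7>4]
(B,R,Y): not NE [P1→C gives 5>4]
(B,R,Z): not NE [P1→C gives 9>4; P2→P gives 6>4; P3→Y gives 7>0]
(C,P,X): not NE [P1→B gives 5>2]
(C,P,Y): not NE [P2→R gives 9>6]
(C,P,Z): not NE [P1→B gives 7>5; P2→Q gives 4>3; P3→Y gives 8>1]
(C,Q,X): not NE [P1→D gives 8>7; P2→P gives 4>2; P3→Z gives 9>8]
(C,Q,Y): not NE [P1→A gives 8>1; P2→R gives 9>7; P3→Z gives 9>1]
(C,Q,Z): not NE [P1→D gives 2>1]
(C,R,X): not NE [P1→B gives 9>7; P2→P gives 4>0; P3→Y gives 8>1]
(C,R,Y): NE
(C,R,Z): not NE [P2→Q gives 4>2; P3→Y gives 8>7]
(D,P,X): not NE [P1→B gives 5>3; P3→Z gives 8>6]
(D,P,Y): not NE [P1→C gives 8>1; P3→Z gives 8>3]
(D,P,Z): not NE [P1→B gives 7>5; P2→Q gives 8>6]
(D,Q,X): not NE [P2→P gives 9>6; P3→Z gives 7>2]
(D,Q,Y): not NE [P1→A gives 8>7; P2→P gives 9>8; P3→Z gives 7>5]
(D,Q,Z): NE
(D,R,X): not NE [P1→B gives 9>5; P2→P gives 9>6; P3→Z gives 7>0]
(D,R,Y): not NE [P1→C gives 5>4; P2→P gives 9>7; P3→Z gives 7>3]
(D,R,Z): not NE [P1→C gives 9>0; P2→Q gives 8>0]

NE set: (C,R,Y), (D,Q,Z)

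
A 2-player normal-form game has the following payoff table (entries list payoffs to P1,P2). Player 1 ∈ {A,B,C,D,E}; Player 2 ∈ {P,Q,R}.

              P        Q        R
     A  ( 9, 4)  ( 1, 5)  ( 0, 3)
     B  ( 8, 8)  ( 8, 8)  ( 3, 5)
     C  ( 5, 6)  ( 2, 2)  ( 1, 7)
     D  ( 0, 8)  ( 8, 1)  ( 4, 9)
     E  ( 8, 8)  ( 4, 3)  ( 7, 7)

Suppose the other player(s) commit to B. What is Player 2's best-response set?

u_2(P vs B) = 8
u_2(Q vs B) = 8
u_2(R vs B) = 5
max payoff 8 at {P,Q}

BR_2 = {P,Q}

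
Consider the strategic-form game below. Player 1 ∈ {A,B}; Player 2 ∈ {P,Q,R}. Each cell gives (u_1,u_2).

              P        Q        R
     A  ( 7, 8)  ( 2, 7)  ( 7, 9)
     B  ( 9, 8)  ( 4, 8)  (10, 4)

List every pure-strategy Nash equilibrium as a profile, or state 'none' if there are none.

(A,P): not NE [P1→B gives 9>7; P2→R gives 9>8]
(A,Q): not NE [P1→B gives 4>2; P2→R gives 9>7]
(A,R): not NE [P1→B gives 10>7]
(B,P): NE
(B,Q): NE
(B,R): not NE [P2→Q gives 8>4]

Nash profiles: (B,P), (B,Q)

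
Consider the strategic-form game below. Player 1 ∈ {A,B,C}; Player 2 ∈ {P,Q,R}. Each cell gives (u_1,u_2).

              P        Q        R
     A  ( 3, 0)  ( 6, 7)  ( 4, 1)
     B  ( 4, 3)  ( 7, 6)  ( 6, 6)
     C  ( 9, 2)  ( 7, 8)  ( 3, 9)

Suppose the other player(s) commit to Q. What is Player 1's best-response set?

u_1(A vs Q) = 6
u_1(B vs Q) = 7
u_1(C vs Q) = 7
max payoff 7 at {B,C}

argmax u_1 = {B,C}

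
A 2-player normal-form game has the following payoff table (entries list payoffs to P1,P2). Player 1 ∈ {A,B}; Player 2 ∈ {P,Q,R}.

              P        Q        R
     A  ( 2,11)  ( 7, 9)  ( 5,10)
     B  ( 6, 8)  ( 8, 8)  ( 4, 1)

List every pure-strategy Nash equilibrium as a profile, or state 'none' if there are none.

Nash profiles: (B,P), (B,Q)

(A,P): not NE [P1→B gives 6>2]
(A,Q): not NE [P1→B gives 8>7; P2→P gives 11>9]
(A,R): not NE [P2→P gives 11>10]
(B,P): NE
(B,Q): NE
(B,R): not NE [P1→A gives 5>4; P2→Q gives 8>1]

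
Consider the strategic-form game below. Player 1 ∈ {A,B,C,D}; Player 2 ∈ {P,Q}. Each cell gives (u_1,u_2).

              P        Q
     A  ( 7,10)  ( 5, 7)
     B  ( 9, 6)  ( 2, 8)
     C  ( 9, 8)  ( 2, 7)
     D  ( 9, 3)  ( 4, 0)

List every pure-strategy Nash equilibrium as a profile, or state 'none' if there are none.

(A,P): not NE [P1→D gives 9>7]
(A,Q): not NE [P2→P gives 10>7]
(B,P): not NE [P2→Q gives 8>6]
(B,Q): not NE [P1→A gives 5>2]
(C,P): NE
(C,Q): not NE [P1→A gives 5>2; P2→P gives 8>7]
(D,P): NE
(D,Q): not NE [P1→A gives 5>4; P2→P gives 3>0]

PSNE = {(C,P), (D,P)}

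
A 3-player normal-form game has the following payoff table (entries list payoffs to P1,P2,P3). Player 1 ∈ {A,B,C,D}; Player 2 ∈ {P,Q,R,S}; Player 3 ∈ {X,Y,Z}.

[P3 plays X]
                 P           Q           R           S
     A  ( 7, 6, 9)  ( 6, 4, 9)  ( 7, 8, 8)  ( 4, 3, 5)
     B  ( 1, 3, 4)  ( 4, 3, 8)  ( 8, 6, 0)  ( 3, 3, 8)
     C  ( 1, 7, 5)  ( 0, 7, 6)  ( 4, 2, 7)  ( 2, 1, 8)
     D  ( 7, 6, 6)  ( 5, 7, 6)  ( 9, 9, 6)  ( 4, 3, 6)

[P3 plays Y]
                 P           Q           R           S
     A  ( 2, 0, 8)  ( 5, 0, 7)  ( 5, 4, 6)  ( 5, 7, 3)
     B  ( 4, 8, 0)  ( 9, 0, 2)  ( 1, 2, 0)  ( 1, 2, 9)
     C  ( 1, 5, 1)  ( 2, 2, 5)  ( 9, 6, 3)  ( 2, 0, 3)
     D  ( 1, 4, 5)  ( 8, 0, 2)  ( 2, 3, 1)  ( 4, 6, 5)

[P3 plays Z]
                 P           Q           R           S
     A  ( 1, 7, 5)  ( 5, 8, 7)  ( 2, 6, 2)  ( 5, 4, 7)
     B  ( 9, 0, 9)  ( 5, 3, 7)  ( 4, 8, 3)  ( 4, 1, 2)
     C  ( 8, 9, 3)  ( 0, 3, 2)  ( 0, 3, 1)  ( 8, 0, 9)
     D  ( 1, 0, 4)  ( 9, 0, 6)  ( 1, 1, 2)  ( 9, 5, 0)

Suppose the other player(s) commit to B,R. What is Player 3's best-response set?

u_3(X vs B,R) = 0
u_3(Y vs B,R) = 0
u_3(Z vs B,R) = 3
max payoff 3 at {Z}

P3 best: {Z}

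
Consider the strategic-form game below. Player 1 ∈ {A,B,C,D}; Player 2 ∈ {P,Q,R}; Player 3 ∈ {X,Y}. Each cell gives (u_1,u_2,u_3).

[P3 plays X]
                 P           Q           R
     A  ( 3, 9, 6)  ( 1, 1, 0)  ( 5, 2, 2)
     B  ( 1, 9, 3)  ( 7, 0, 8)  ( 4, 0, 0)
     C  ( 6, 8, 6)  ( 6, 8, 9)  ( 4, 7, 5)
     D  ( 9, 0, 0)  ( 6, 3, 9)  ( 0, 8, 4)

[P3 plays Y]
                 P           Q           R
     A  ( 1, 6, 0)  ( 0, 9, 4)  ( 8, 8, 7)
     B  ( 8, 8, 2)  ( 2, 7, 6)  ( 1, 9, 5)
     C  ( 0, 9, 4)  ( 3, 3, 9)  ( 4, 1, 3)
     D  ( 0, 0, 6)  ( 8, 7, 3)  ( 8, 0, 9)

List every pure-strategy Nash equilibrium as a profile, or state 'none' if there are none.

Equilibria: none

(A,P,X): not NE [P1→D gives 9>3]
(A,P,Y): not NE [P1→B gives 8>1; P2→Q gives 9>6; P3→X gives 6>0]
(A,Q,X): not NE [P1→B gives 7>1; P2→P gives 9>1; P3→Y gives 4>0]
(A,Q,Y): not NE [P1→D gives 8>0]
(A,R,X): not NE [P2→P gives 9>2; P3→Y gives 7>2]
(A,R,Y): not NE [P2→Q gives 9>8]
(B,P,X): not NE [P1→D gives 9>1]
(B,P,Y): not NE [P2→R gives 9>8; P3→X gives 3>2]
(B,Q,X): not NE [P2→P gives 9>0]
(B,Q,Y): not NE [P1→D gives 8>2; P2→R gives 9>7; P3→X gives 8>6]
(B,R,X): not NE [P1→A gives 5>4; P2→P gives 9>0; P3→Y gives 5>0]
(B,R,Y): not NE [P1→D gives 8>1]
(C,P,X): not NE [P1→D gives 9>6]
(C,P,Y): not NE [P1→B gives 8>0; P3→X gives 6>4]
(C,Q,X): not NE [P1→B gives 7>6]
(C,Q,Y): not NE [P1→D gives 8>3; P2→P gives 9>3]
(C,R,X): not NE [P1→A gives 5>4; P2→Q gives 8>7]
(C,R,Y): not NE [P1→D gives 8>4; P2→P gives 9>1; P3→X gives 5>3]
(D,P,X): not NE [P2→R gives 8>0; P3→Y gives 6>0]
(D,P,Y): not NE [P1→B gives 8>0; P2→Q gives 7>0]
(D,Q,X): not NE [P1→B gives 7>6; P2→R gives 8>3]
(D,Q,Y): not NE [P3→X gives 9>3]
(D,R,X): not NE [P1→A gives 5>0; P3→Y gives 9>4]
(D,R,Y): not NE [P2→Q gives 7>0]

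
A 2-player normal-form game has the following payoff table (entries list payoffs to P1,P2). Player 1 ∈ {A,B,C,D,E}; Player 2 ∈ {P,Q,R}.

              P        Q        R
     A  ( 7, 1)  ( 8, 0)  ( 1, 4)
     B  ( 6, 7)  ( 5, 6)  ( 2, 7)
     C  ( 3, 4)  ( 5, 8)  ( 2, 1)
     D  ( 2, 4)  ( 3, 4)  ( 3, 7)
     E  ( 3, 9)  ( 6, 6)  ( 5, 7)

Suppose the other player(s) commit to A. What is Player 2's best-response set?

u_2(P vs A) = 1
u_2(Q vs A) = 0
u_2(R vs A) = 4
max payoff 4 at {R}

P2 best: {R}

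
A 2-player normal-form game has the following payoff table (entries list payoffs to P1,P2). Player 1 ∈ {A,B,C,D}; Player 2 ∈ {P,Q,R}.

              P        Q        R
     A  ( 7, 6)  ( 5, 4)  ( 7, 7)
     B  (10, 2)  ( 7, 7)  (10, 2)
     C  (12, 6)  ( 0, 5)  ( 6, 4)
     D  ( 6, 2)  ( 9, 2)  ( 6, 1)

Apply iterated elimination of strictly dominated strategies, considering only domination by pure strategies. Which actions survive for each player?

P1 drop A (B beats it: P:10>7 Q:7>5 R:10>7)
P2 drop R (Q beats it: B:7>2 C:5>4 D:2>1)
P1→{B,C,D} P2→{P,Q}

IESDS → P1:{B,C,D} P2:{P,Q}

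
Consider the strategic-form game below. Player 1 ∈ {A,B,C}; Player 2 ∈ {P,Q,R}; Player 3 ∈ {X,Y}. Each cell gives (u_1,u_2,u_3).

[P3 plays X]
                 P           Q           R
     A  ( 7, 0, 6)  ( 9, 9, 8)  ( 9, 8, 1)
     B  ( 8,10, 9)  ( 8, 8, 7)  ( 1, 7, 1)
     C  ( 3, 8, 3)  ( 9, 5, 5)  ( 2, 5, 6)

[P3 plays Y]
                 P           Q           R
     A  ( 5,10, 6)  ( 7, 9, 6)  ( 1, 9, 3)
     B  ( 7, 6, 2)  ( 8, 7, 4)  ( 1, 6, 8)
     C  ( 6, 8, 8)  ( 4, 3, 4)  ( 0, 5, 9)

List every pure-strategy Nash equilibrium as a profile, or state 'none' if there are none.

PSNE = {(A,Q,X), (B,P,X)}

(A,P,X): not NE [P1→B gives 8>7; P2→Q gives 9>0]
(A,P,Y): not NE [P1→B gives 7>5]
(A,Q,X): NE
(A,Q,Y): not NE [P1→B gives 8>7; P2→P gives 10>9; P3→X gives 8>6]
(A,R,X): not NE [P2→Q gives 9>8; P3→Y gives 3>1]
(A,R,Y): not NE [P2→P gives 10>9]
(B,P,X): NE
(B,P,Y): not NE [P2→Q gives 7>6; P3→X gives 9>2]
(B,Q,X): not NE [P1→C gives 9>8; P2→P gives 10>8]
(B,Q,Y): not NE [P3→X gives 7>4]
(B,R,X): not NE [P1→A gives 9>1; P2→P gives 10>7; P3→Y gives 8>1]
(B,R,Y): not NE [P2→Q gives 7>6]
(C,P,X): not NE [P1→B gives 8>3; P3→Y gives 8>3]
(C,P,Y): not NE [P1→B gives 7>6]
(C,Q,X): not NE [P2→P gives 8>5]
(C,Q,Y): not NE [P1→B gives 8>4; P2→P gives 8>3; P3→X gives 5>4]
(C,R,X): not NE [P1→A gives 9>2; P2→P gives 8>5; P3→Y gives 9>6]
(C,R,Y): not NE [P1→B gives 1>0; P2→P gives 8>5]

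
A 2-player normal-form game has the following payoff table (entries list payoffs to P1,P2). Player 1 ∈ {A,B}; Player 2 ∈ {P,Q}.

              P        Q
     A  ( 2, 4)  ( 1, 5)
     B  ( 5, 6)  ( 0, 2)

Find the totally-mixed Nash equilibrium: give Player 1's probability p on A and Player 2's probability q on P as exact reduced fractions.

p=4/5, q=1/4

P1 indiff ⇒ q·2+(1-q)·1 = q·5+(1-q)·0 ⇒ q(-3) = (1-q)(-1) ⇒ q = 1/4
P2 indiff ⇒ p·4+(1-p)·6 = p·5+(1-p)·2 ⇒ p(-1) = (1-p)(-4) ⇒ p = 4/5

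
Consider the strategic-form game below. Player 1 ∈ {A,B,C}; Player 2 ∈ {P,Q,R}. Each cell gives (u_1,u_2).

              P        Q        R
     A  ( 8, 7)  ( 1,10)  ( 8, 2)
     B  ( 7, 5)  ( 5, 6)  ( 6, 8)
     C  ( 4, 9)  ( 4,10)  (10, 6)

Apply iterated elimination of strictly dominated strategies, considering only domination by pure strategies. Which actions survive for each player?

Remaining: P1:{B,C} P2:{Q,R}

P2 drop P (Q beats it: A:10>7 B:6>5 C:10>9)
P1 drop A (C beats it: Q:4>1 R:10>8)
P1→{B,C} P2→{Q,R}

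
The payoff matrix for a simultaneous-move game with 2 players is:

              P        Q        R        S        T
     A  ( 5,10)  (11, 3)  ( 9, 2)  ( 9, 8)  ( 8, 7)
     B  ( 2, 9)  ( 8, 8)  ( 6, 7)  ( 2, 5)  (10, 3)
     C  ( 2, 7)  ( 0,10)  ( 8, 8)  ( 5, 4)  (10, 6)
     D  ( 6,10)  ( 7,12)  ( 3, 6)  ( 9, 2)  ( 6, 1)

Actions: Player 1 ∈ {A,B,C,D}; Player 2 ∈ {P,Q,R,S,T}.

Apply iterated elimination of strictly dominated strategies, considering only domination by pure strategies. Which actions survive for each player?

P2 drop R (Q beats it: A:3>2 B:8>7 C:10>8 D:12>6)
P2 drop S (P beats it: A:10>8 B:9>5 C:7>4 D:10>2)
P2 drop T (P beats it: A:10>7 B:9>3 C:7>6 D:10>1)
P1 drop B (A beats it: P:5>2 Q:11>8)
P1 drop C (A beats it: P:5>2 Q:11>0)
P1→{A,D} P2→{P,Q}

IESDS → P1:{A,D} P2:{P,Q}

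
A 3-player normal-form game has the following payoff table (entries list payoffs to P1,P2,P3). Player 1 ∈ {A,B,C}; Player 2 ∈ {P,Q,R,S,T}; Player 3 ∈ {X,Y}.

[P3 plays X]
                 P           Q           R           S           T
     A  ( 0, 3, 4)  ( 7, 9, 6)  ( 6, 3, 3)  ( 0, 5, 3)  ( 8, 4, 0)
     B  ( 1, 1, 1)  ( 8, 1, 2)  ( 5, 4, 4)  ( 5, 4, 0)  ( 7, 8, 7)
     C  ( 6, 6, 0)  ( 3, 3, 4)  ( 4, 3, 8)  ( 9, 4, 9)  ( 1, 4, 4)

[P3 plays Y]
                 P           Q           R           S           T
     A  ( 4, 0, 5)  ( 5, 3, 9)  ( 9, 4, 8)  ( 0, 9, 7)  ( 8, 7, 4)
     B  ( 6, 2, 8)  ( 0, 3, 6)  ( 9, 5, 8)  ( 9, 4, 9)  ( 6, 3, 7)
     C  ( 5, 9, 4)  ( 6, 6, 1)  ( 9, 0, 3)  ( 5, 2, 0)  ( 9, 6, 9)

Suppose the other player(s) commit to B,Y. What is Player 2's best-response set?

u_2(P vs B,Y) = 2
u_2(Q vs B,Y) = 3
u_2(R vs B,Y) = 5
u_2(S vs B,Y) = 4
u_2(T vs B,Y) = 3
max payoff 5 at {R}

argmax u_2 = {R}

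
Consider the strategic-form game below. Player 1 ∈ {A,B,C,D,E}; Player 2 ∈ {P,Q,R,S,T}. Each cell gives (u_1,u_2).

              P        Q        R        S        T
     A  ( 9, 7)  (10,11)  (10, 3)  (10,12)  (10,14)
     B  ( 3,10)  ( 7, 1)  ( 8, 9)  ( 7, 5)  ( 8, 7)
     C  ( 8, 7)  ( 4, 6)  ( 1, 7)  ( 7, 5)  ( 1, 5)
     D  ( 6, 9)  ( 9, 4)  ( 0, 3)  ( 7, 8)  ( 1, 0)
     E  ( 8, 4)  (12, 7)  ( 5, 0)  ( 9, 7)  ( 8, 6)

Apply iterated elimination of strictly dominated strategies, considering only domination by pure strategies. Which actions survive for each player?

IESDS → P1:{A,E} P2:{Q,S,T}

P1 drop B (A beats it: P:9>3 Q:10>7 R:10>8 S:10>7 T:10>8)
P1 drop C (A beats it: P:9>8 Q:10>4 R:10>1 S:10>7 T:10>1)
P1 drop D (A beats it: P:9>6 Q:10>9 R:10>0 S:10>7 T:10>1)
P2 drop P (Q beats it: A:11>7 E:7>4)
P2 drop R (Q beats it: A:11>3 E:7>0)
P1→{A,E} P2→{Q,S,T}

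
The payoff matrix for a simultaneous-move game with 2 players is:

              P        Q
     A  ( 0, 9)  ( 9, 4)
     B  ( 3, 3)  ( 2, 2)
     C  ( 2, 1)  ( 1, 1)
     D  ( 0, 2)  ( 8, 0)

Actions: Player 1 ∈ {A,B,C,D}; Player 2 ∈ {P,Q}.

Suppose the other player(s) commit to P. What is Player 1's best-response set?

BR_1 = {B}

u_1(A vs P) = 0
u_1(B vs P) = 3
u_1(C vs P) = 2
u_1(D vs P) = 0
max payoff 3 at {B}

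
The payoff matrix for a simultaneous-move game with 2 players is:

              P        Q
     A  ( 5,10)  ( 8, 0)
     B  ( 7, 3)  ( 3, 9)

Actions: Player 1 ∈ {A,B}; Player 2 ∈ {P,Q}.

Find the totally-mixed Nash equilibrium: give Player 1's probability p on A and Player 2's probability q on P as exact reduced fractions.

p=3/8, q=5/7

P1 indiff ⇒ q·5+(1-q)·8 = q·7+(1-q)·3 ⇒ q(-2) = (1-q)(-5) ⇒ q = 5/7
P2 indiff ⇒ p·10+(1-p)·3 = p·0+(1-p)·9 ⇒ p(10) = (1-p)(6) ⇒ p = 3/8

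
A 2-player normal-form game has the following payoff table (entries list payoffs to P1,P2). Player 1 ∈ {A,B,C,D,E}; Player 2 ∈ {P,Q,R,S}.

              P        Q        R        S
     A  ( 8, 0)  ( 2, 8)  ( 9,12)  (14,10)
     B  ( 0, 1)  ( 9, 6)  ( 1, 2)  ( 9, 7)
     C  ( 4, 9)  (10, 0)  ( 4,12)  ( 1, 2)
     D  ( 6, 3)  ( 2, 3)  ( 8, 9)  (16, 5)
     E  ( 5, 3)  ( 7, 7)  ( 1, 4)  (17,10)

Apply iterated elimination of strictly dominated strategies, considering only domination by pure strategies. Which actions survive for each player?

Survivors P1:{A,D,E} P2:{R,S}

P2 drop P (R beats it: A:12>0 B:2>1 C:12>9 D:9>3 E:4>3)
P2 drop Q (S beats it: A:10>8 B:7>6 C:2>0 D:5>3 E:10>7)
P1 drop B (A beats it: R:9>1 S:14>9)
P1 drop C (A beats it: R:9>4 S:14>1)
P1→{A,D,E} P2→{R,S}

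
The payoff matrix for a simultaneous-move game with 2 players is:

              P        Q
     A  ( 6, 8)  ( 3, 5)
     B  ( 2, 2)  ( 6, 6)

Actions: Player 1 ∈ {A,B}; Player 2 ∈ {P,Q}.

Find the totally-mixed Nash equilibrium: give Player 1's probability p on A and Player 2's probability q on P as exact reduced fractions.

P1 indiff ⇒ q·6+(1-q)·3 = q·2+(1-q)·6 ⇒ q(4) = (1-q)(3) ⇒ q = 3/7
P2 indiff ⇒ p·8+(1-p)·2 = p·5+(1-p)·6 ⇒ p(3) = (1-p)(4) ⇒ p = 4/7

(p,q) = (4/7, 3/7)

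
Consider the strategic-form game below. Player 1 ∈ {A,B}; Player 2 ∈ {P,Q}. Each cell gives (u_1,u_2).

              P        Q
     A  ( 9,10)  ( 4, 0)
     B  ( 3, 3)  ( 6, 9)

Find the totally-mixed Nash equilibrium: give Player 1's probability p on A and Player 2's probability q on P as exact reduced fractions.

p=3/8, q=1/4

P1 indiff ⇒ q·9+(1-q)·4 = q·3+(1-q)·6 ⇒ q(6) = (1-q)(2) ⇒ q = 1/4
P2 indiff ⇒ p·10+(1-p)·3 = p·0+(1-p)·9 ⇒ p(10) = (1-p)(6) ⇒ p = 3/8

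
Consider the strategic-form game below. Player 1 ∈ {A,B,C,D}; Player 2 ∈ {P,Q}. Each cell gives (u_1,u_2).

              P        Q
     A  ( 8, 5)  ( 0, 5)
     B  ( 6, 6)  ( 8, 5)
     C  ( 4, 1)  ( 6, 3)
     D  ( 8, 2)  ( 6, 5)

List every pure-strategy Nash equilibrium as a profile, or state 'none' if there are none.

PSNE = {(A,P)}

(A,P): NE
(A,Q): not NE [P1→B gives 8>0]
(B,P): not NE [P1→D gives 8>6]
(B,Q): not NE [P2→P gives 6>5]
(C,P): not NE [P1→D gives 8>4; P2→Q gives 3>1]
(C,Q): not NE [P1→B gives 8>6]
(D,P): not NE [P2→Q gives 5>2]
(D,Q): not NE [P1→B gives 8>6]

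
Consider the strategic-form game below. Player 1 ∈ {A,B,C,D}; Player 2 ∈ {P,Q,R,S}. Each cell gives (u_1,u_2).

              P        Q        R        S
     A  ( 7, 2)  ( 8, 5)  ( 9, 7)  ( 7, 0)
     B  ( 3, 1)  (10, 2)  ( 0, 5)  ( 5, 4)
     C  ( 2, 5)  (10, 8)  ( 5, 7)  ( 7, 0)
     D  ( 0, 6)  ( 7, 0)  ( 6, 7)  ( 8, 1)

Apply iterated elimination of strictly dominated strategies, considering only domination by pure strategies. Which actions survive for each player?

IESDS → P1:{A,B,C} P2:{Q,R}

P2 drop P (R beats it: A:7>2 B:5>1 C:7>5 D:7>6)
P2 drop S (R beats it: A:7>0 B:5>4 C:7>0 D:7>1)
P1 drop D (A beats it: Q:8>7 R:9>6)
P1→{A,B,C} P2→{Q,R}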